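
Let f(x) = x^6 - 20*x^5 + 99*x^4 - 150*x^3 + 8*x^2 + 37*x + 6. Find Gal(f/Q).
The polynomial f is an irreducible sextic over Q, so G = Gal(f/Q) is one of the 16 transitive subgroups 6T1, ..., 6T16 of S_6. The discriminant of f is 1770264843169 = 1330513^2, a perfect square, so G is contained in A_6. The transitive groups of degree 6 contained in A_6 are: A_4 (6T4, order 12), S_4 (6T7, order 24), (C_3 x C_3) : C_4 (6T10, order 36), PSL(2,5) (6T12, order 60), A_6 (6T15, order 360). By Dedekind's theorem, for a prime p not dividing disc(f) the degrees of the irreducible factors of f mod p form the cycle type of an element of G. Factoring f modulo the 21 such primes p <= 79 (skipping 19, which divides the discriminant), each new pattern first appears at: mod 2: f = (x)(x^5 + x^3 + 1), pattern 5+1; mod 7: f = (x^3 + 2x^2 + 3)(x^3 + 6x^2 + 3x + 2), pattern 3+3; mod 61: f = (x + 10)(x + 55)(x^2 + 47x + 55)(x^2 + 51x + 60), pattern 2+2+1+1. No other pattern occurs in this range, so the set of observed cycle types is {5+1, 3+3, 2+2+1+1}. The candidates containing elements of all these cycle types are PSL(2,5) (6T12) of order 60, A_6 (6T15) of order 360; the others are excluded. The observed types are precisely the cycle types that occur in PSL(2,5) (6T12) (apart from the identity). Each of the other remaining candidates has further cycle types, and by the Chebotarev density theorem the matching factorization patterns would occur for a proportion of primes equal to their share of the group: A_6 (6T15) additionally contains elements of type 4+2, 3+1+1+1 (130 of its 360 elements, about 36% of primes). None of the 21 primes tested shows any such pattern (for each of these groups the chance of that is below 10^-4), which rules them out. Hence G = PSL(2,5) (6T12), of order 60.

6T12: PSL(2,5)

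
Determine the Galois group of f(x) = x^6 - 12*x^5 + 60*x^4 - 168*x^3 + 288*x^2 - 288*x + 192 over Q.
C_6

The polynomial f is an irreducible sextic over Q, so G = Gal(f/Q) is one of the 16 transitive subgroups 6T1, ..., 6T16 of S_6. The discriminant of f is -21134460321792, which is not a perfect square, so G is not contained in A_6. The transitive groups of degree 6 not contained in A_6 are: C_6 (6T1, order 6), S_3 (6T2, order 6), D_6 (6T3, order 12), C_3 x S_3 (6T5, order 18), A_4 x C_2 (6T6, order 24), S_4 (6T8, order 24), S_3 x S_3 (6T9, order 36), S_4 x C_2 (6T11, order 48), (S_3 x S_3) : C_2 (6T13, order 72), PGL(2,5) (6T14, order 120), S_6 (6T16, order 720). By Dedekind's theorem, for a prime p not dividing disc(f) the degrees of the irreducible factors of f mod p form the cycle type of an element of G. Factoring f modulo the 37 such primes p <= 167 (skipping 2, 3, which divide the discriminant), each new pattern first appears at: mod 5: f = (x^6 + 3x^5 + 2x^3 + 3x^2 + 2x + 2), pattern 6; mod 7: f = (x^3 + x^2 + 5x + 1)(x^3 + x^2 + 5x + 3), pattern 3+3; mod 17: f = (x^2 + 5x + 7)(x^2 + 7x + 3)(x^2 + 10x + 14), pattern 2+2+2; mod 19: f = (x + 6)(x + 8)(x + 10)(x + 11)(x + 13)(x + 16), pattern 1+1+1+1+1+1. No other pattern occurs in this range, so the set of observed cycle types is {6, 3+3, 2+2+2, 1+1+1+1+1+1}. The candidates containing elements of all these cycle types are C_6 (6T1) of order 6, D_6 (6T3) of order 12, C_3 x S_3 (6T5) of order 18, A_4 x C_2 (6T6) of order 24, S_3 x S_3 (6T9) of order 36, S_4 x C_2 (6T11) of order 48, (S_3 x S_3) : C_2 (6T13) of order 72, PGL(2,5) (6T14) of order 120, S_6 (6T16) of order 720; the others are excluded. The observed types are precisely the cycle types that occur in C_6 (6T1). Each of the other remaining candidates has further cycle types, and by the Chebotarev density theorem the matching factorization patterns would occur for a proportion of primes equal to their share of the group: D_6 (6T3) additionally contains elements of type 2+2+1+1 (3 of its 12 elements, about 25% of primes); C_3 x S_3 (6T5) additionally contains elements of type 3+1+1+1 (4 of its 18 elements, about 22% of primes); A_4 x C_2 (6T6) additionally contains elements of type 2+2+1+1, 2+1+1+1+1 (6 of its 24 elements, about 25% of primes); S_3 x S_3 (6T9) additionally contains elements of type 3+1+1+1, 2+2+1+1 (13 of its 36 elements, about 36% of primes); S_4 x C_2 (6T11) additionally contains elements of type 4+2, 4+1+1, 2+2+1+1, 2+1+1+1+1 (24 of its 48 elements, about 50% of primes); (S_3 x S_3) : C_2 (6T13) additionally contains elements of type 4+2, 3+2+1, 3+1+1+1, 2+2+1+1, 2+1+1+1+1 (49 of its 72 elements, about 68% of primes); PGL(2,5) (6T14) additionally contains elements of type 5+1, 4+1+1, 2+2+1+1 (69 of its 120 elements, about 58% of primes); S_6 (6T16) additionally contains elements of type 5+1, 4+2, 4+1+1, 3+2+1, 3+1+1+1, 2+2+1+1, 2+1+1+1+1 (544 of its 720 elements, about 76% of primes). None of the 37 primes tested shows any such pattern (for each of these groups the chance of that is below 10^-4), which rules them out. Hence G = C_6 (6T1), of order 6.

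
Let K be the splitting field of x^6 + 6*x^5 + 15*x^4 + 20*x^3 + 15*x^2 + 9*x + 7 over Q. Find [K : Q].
72

The degree of the splitting field over Q equals the order of the Galois group, so first determine the group. The polynomial f is an irreducible sextic over Q, so G = Gal(f/Q) is one of the 16 transitive subgroups 6T1, ..., 6T16 of S_6. The discriminant of f is -9059283, which is not a perfect square, so G is not contained in A_6. The transitive groups of degree 6 not contained in A_6 are: C_6 (6T1, order 6), S_3 (6T2, order 6), D_6 (6T3, order 12), C_3 x S_3 (6T5, order 18), A_4 x C_2 (6T6, order 24), S_4 (6T8, order 24), S_3 x S_3 (6T9, order 36), S_4 x C_2 (6T11, order 48), (S_3 x S_3) : C_2 (6T13, order 72), PGL(2,5) (6T14, order 120), S_6 (6T16, order 720). By Dedekind's theorem, for a prime p not dividing disc(f) the degrees of the irreducible factors of f mod p form the cycle type of an element of G. Factoring f modulo the 28 such primes p <= 127 (skipping 3, 17, 43, which divide the discriminant), each new pattern first appears at: mod 2: f = (x^6 + x^4 + x^2 + x + 1), pattern 6; mod 7: f = (x)(x^2 + 5x + 3)(x^3 + x^2 + 3), pattern 3+2+1; mod 11: f = (x^2 + 4x + 5)(x^4 + 2x^3 + 2x^2 + 2x + 8), pattern 4+2; mod 13: f = (x + 6)(x + 11)(x^2 + 3x + 5)(x^2 + 12x + 4), pattern 2+2+1+1; mod 61: f = (x + 3)(x + 5)(x + 11)(x + 22)(x^2 + 26x + 14), pattern 2+1+1+1+1; mod 97: f = (x + 11)(x + 13)(x + 50)(x^3 + 29x^2 + 18x + 24), pattern 3+1+1+1; mod 113: f = (x^2 + 6x + 15)(x^2 + 47x + 38)(x^2 + 66x + 24), pattern 2+2+2; mod 127: f = (x^3 + 42x^2 + 99x + 37)(x^3 + 91x^2 + 31x + 86), pattern 3+3. No other pattern occurs in this range, so the set of observed cycle types is {6, 3+2+1, 4+2, 2+2+1+1, 2+1+1+1+1, 3+1+1+1, 2+2+2, 3+3}. The candidates containing elements of all these cycle types are (S_3 x S_3) : C_2 (6T13) of order 72, S_6 (6T16) of order 720; the others are excluded. The observed types are precisely the cycle types that occur in (S_3 x S_3) : C_2 (6T13) (apart from the identity). Each of the other remaining candidates has further cycle types, and by the Chebotarev density theorem the matching factorization patterns would occur for a proportion of primes equal to their share of the group: S_6 (6T16) additionally contains elements of type 5+1, 4+1+1 (234 of its 720 elements, about 32% of primes). None of the 28 primes tested shows any such pattern (for each of these groups the chance of that is below 10^-4), which rules them out. Hence G = (S_3 x S_3) : C_2 (6T13), of order 72. The Galois group (S_3 x S_3) : C_2 (6T13) has order 72, so the splitting field has degree 72 over Q.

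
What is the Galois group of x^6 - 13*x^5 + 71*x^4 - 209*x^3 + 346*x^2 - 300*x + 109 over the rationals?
(C_3 x C_3) : C_4 (also written G36+)

The polynomial f is an irreducible sextic over Q, so G = Gal(f/Q) is one of the 16 transitive subgroups 6T1, ..., 6T16 of S_6. The discriminant of f is 525625 = 725^2, a perfect square, so G is contained in A_6. The transitive groups of degree 6 contained in A_6 are: A_4 (6T4, order 12), S_4 (6T7, order 24), (C_3 x C_3) : C_4 (6T10, order 36), PSL(2,5) (6T12, order 60), A_6 (6T15, order 360). By Dedekind's theorem, for a prime p not dividing disc(f) the degrees of the irreducible factors of f mod p form the cycle type of an element of G. Factoring f modulo the 19 such primes p <= 73 (skipping 5, 29, which divide the discriminant), each new pattern first appears at: mod 2: f = (x^2 + x + 1)(x^4 + x + 1), pattern 4+2; mod 11: f = (x^3 + x^2 + 3x + 9)(x^3 + 8x^2 + 5x + 6), pattern 3+3; mod 19: f = (x + 5)(x + 6)(x^2 + 3x + 8)(x^2 + 11x + 17), pattern 2+2+1+1; mod 61: f = (x + 17)(x + 24)(x + 31)(x^3 + 37x^2 + 59x + 11), pattern 3+1+1+1. No other pattern occurs in this range, so the set of observed cycle types is {4+2, 3+3, 2+2+1+1, 3+1+1+1}. The candidates containing elements of all these cycle types are (C_3 x C_3) : C_4 (6T10) of order 36, A_6 (6T15) of order 360; the others are excluded. The observed types are precisely the cycle types that occur in (C_3 x C_3) : C_4 (6T10) (apart from the identity). Each of the other remaining candidates has further cycle types, and by the Chebotarev density theorem the matching factorization patterns would occur for a proportion of primes equal to their share of the group: A_6 (6T15) additionally contains elements of type 5+1 (144 of its 360 elements, about 40% of primes). None of the 19 primes tested shows any such pattern (for each of these groups the chance of that is below 10^-4), which rules them out. Hence G = (C_3 x C_3) : C_4 (6T10), of order 36.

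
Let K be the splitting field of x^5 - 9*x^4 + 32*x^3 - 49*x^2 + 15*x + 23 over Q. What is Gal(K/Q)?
D_5, the dihedral group of order 10

The polynomial f is an irreducible quintic over Q, so G = Gal(f/Q) is a transitive subgroup of S_5: one of C_5 (5T1, order 5), D_5 (5T2, order 10), F_20 (5T3, order 20), A_5 (5T4, order 60) or S_5 (5T5, order 120). The discriminant of f is 373321 = 611^2, a perfect square, so G is contained in A_5. The transitive groups of degree 5 contained in A_5 are: C_5 (5T1, order 5), D_5 (5T2, order 10), A_5 (5T4, order 60). By Dedekind's theorem, for a prime p not dividing disc(f) the degrees of the irreducible factors of f mod p form the cycle type of an element of G. Factoring f modulo the 23 such primes p <= 97 (skipping 13, 47, which divide the discriminant), each new pattern first appears at: mod 2: f = (x^5 + x^4 + x^2 + x + 1), pattern 5; mod 5: f = (x + 2)(x^2 + 2)(x^2 + 4x + 2), pattern 2+2+1; mod 83: f = (x + 1)(x + 5)(x + 7)(x + 68)(x + 76), pattern 1+1+1+1+1. No other pattern occurs in this range, so the set of observed cycle types is {5, 2+2+1, 1+1+1+1+1}. The candidates containing elements of all these cycle types are D_5 (5T2) of order 10, A_5 (5T4) of order 60; the others are excluded. The observed types are precisely the cycle types that occur in D_5 (5T2). Each of the other remaining candidates has further cycle types, and by the Chebotarev density theorem the matching factorization patterns would occur for a proportion of primes equal to their share of the group: A_5 (5T4) additionally contains elements of type 3+1+1 (20 of its 60 elements, about 33% of primes). None of the 23 primes tested shows any such pattern (for each of these groups the chance of that is below 10^-4), which rules them out. Hence G = D_5 (5T2), of order 10.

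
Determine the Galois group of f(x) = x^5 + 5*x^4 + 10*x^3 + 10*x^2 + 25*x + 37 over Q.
A_5, the alternating group on 5 letters

The polynomial f is an irreducible quintic over Q, so G = Gal(f/Q) is a transitive subgroup of S_5: one of C_5 (5T1, order 5), D_5 (5T2, order 10), F_20 (5T3, order 20), A_5 (5T4, order 60) or S_5 (5T5, order 120). The discriminant of f is 1024000000 = 32000^2, a perfect square, so G is contained in A_5. The transitive groups of degree 5 contained in A_5 are: C_5 (5T1, order 5), D_5 (5T2, order 10), A_5 (5T4, order 60). By Dedekind's theorem, for a prime p not dividing disc(f) the degrees of the irreducible factors of f mod p form the cycle type of an element of G. Factoring f modulo the 2 such primes p <= 7 (skipping 2, 5, which divide the discriminant), each new pattern first appears at: mod 3: f = (x^5 + 2x^4 + x^3 + x^2 + x + 1), pattern 5; mod 7: f = (x + 3)(x + 4)(x^3 + 5x^2 + 5x + 6), pattern 3+1+1. No other pattern occurs in this range, so the set of observed cycle types is {5, 3+1+1}. Among the candidates above, the only group containing elements of all these cycle types is A_5 (5T4) — each of C_5 (5T1), D_5 (5T2) lacks at least one of them. Hence G = A_5 (5T4), of order 60.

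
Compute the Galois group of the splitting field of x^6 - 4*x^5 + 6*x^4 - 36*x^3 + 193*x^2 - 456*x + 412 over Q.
The polynomial f is an irreducible sextic over Q, so G = Gal(f/Q) is one of the 16 transitive subgroups 6T1, ..., 6T16 of S_6. The discriminant of f is -1080641454080000, which is not a perfect square, so G is not contained in A_6. The transitive groups of degree 6 not contained in A_6 are: C_6 (6T1, order 6), S_3 (6T2, order 6), D_6 (6T3, order 12), C_3 x S_3 (6T5, order 18), A_4 x C_2 (6T6, order 24), S_4 (6T8, order 24), S_3 x S_3 (6T9, order 36), S_4 x C_2 (6T11, order 48), (S_3 x S_3) : C_2 (6T13, order 72), PGL(2,5) (6T14, order 120), S_6 (6T16, order 720). By Dedekind's theorem, for a prime p not dividing disc(f) the degrees of the irreducible factors of f mod p form the cycle type of an element of G. Factoring f modulo the 22 such primes p <= 89 (skipping 2, 5, which divide the discriminant), each new pattern first appears at: mod 3: f = (x^3 + 2x + 1)(x^3 + 2x^2 + x + 1), pattern 3+3; mod 7: f = (x^2 + x + 3)(x^2 + 3x + 5)(x^2 + 6x + 6), pattern 2+2+2; mod 13: f = (x + 7)(x + 10)(x^4 + 5x^3 + 7x^2 + 2x + 7), pattern 4+1+1; mod 43: f = (x + 33)(x + 38)(x^2 + 21x + 32)(x^2 + 33x + 41), pattern 2+2+1+1. No other pattern occurs in this range, so the set of observed cycle types is {3+3, 2+2+2, 4+1+1, 2+2+1+1}. The candidates containing elements of all these cycle types are S_4 (6T8) of order 24, S_4 x C_2 (6T11) of order 48, PGL(2,5) (6T14) of order 120, S_6 (6T16) of order 720; the others are excluded. The observed types are precisely the cycle types that occur in S_4 (6T8) (apart from the identity). Each of the other remaining candidates has further cycle types, and by the Chebotarev density theorem the matching factorization patterns would occur for a proportion of primes equal to their share of the group: S_4 x C_2 (6T11) additionally contains elements of type 6, 4+2, 2+1+1+1+1 (17 of its 48 elements, about 35% of primes); PGL(2,5) (6T14) additionally contains elements of type 6, 5+1 (44 of its 120 elements, about 37% of primes); S_6 (6T16) additionally contains elements of type 6, 5+1, 4+2, 3+2+1, 3+1+1+1, 2+1+1+1+1 (529 of its 720 elements, about 73% of primes). None of the 22 primes tested shows any such pattern (for each of these groups the chance of that is below 10^-4), which rules them out. Hence G = S_4 (6T8), of order 24.

S_4, S_4(6c), the S_4-action on 6 points not in A_6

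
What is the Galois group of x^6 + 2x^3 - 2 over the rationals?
S_3 x S_3 (order 36)

The polynomial f is an irreducible sextic over Q, so G = Gal(f/Q) is one of the 16 transitive subgroups 6T1, ..., 6T16 of S_6. The discriminant of f is 5038848, which is not a perfect square, so G is not contained in A_6. The transitive groups of degree 6 not contained in A_6 are: C_6 (6T1, order 6), S_3 (6T2, order 6), D_6 (6T3, order 12), C_3 x S_3 (6T5, order 18), A_4 x C_2 (6T6, order 24), S_4 (6T8, order 24), S_3 x S_3 (6T9, order 36), S_4 x C_2 (6T11, order 48), (S_3 x S_3) : C_2 (6T13, order 72), PGL(2,5) (6T14, order 120), S_6 (6T16, order 720). By Dedekind's theorem, for a prime p not dividing disc(f) the degrees of the irreducible factors of f mod p form the cycle type of an element of G. Factoring f modulo the 23 such primes p <= 97 (skipping 2, 3, which divide the discriminant), each new pattern first appears at: mod 5: f = (x^6 + 2x^3 + 3), pattern 6; mod 11: f = (x + 6)(x + 8)(x^2 + 3x + 9)(x^2 + 5x + 3), pattern 2+2+1+1; mod 13: f = (x + 7)(x + 8)(x + 11)(x^3 + 10), pattern 3+1+1+1; mod 31: f = (x^2 + 17x + 27)(x^2 + 22x + 11)(x^2 + 23x + 24), pattern 2+2+2; mod 97: f = (x^3 + 11)(x^3 + 88), pattern 3+3. No other pattern occurs in this range, so the set of observed cycle types is {6, 2+2+1+1, 3+1+1+1, 2+2+2, 3+3}. The candidates containing elements of all these cycle types are S_3 x S_3 (6T9) of order 36, (S_3 x S_3) : C_2 (6T13) of order 72, S_6 (6T16) of order 720; the others are excluded. The observed types are precisely the cycle types that occur in S_3 x S_3 (6T9) (apart from the identity). Each of the other remaining candidates has further cycle types, and by the Chebotarev density theorem the matching factorization patterns would occur for a proportion of primes equal to their share of the group: (S_3 x S_3) : C_2 (6T13) additionally contains elements of type 4+2, 3+2+1, 2+1+1+1+1 (36 of its 72 elements, about 50% of primes); S_6 (6T16) additionally contains elements of type 5+1, 4+2, 4+1+1, 3+2+1, 2+1+1+1+1 (459 of its 720 elements, about 64% of primes). None of the 23 primes tested shows any such pattern (for each of these groups the chance of that is below 10^-4), which rules them out. Hence G = S_3 x S_3 (6T9), of order 36.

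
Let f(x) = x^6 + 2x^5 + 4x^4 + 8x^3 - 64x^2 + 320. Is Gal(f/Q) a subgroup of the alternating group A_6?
The polynomial is irreducible of degree 6 over Q. Its discriminant is 564385546240000 = 23756800^2, a perfect square. A Galois group lies in the alternating group exactly when the discriminant is a square in Q, so the Galois group ((C_3 x C_3) : C_4) is contained in A_6.

Yes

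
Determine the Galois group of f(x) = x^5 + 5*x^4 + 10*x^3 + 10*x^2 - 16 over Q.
The polynomial f is an irreducible quintic over Q, so G = Gal(f/Q) is a transitive subgroup of S_5: one of C_5 (5T1, order 5), D_5 (5T2, order 10), F_20 (5T3, order 20), A_5 (5T4, order 60) or S_5 (5T5, order 120). The discriminant of f is 64000000 = 8000^2, a perfect square, so G is contained in A_5. The transitive groups of degree 5 contained in A_5 are: C_5 (5T1, order 5), D_5 (5T2, order 10), A_5 (5T4, order 60). By Dedekind's theorem, for a prime p not dividing disc(f) the degrees of the irreducible factors of f mod p form the cycle type of an element of G. Factoring f modulo the 23 such primes p <= 97 (skipping 2, 5, which divide the discriminant), each new pattern first appears at: mod 3: f = (x + 1)(x^2 + 1)(x^2 + x + 2), pattern 2+2+1; mod 7: f = (x^5 + 5x^4 + 3x^3 + 3x^2 + 5), pattern 5. No other pattern occurs in this range, so the set of observed cycle types is {2+2+1, 5}. The candidates containing elements of all these cycle types are D_5 (5T2) of order 10, A_5 (5T4) of order 60; the others are excluded. The observed types are precisely the cycle types that occur in D_5 (5T2) (apart from the identity). Each of the other remaining candidates has further cycle types, and by the Chebotarev density theorem the matching factorization patterns would occur for a proportion of primes equal to their share of the group: A_5 (5T4) additionally contains elements of type 3+1+1 (20 of its 60 elements, about 33% of primes). None of the 23 primes tested shows any such pattern (for each of these groups the chance of that is below 10^-4), which rules them out. Hence G = D_5 (5T2), of order 10.

5T2: D_5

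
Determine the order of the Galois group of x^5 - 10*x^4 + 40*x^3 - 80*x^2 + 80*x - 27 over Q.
The degree of the splitting field over Q equals the order of the Galois group, so first determine the group. The polynomial f is an irreducible quintic over Q, so G = Gal(f/Q) is a transitive subgroup of S_5: one of C_5 (5T1, order 5), D_5 (5T2, order 10), F_20 (5T3, order 20), A_5 (5T4, order 60) or S_5 (5T5, order 120). The discriminant of f is 1953125, which is not a perfect square, so G is not contained in A_5. The transitive groups of degree 5 not contained in A_5 are: F_20 (5T3, order 20), S_5 (5T5, order 120). By Dedekind's theorem, for a prime p not dividing disc(f) the degrees of the irreducible factors of f mod p form the cycle type of an element of G. Factoring f modulo the 18 such primes p <= 67 (skipping 5, which divides the discriminant), each new pattern first appears at: mod 2: f = (x + 1)(x^4 + x^3 + x^2 + x + 1), pattern 4+1; mod 11: f = (x^5 + x^4 + 7x^3 + 8x^2 + 3x + 6), pattern 5; mod 19: f = (x + 4)(x^2 + x + 11)(x^2 + 4x + 5), pattern 2+2+1; mod 31: f = (x + 5)(x + 12)(x + 17)(x + 23)(x + 26), pattern 1+1+1+1+1. No other pattern occurs in this range, so the set of observed cycle types is {4+1, 5, 2+2+1, 1+1+1+1+1}. The candidates containing elements of all these cycle types are F_20 (5T3) of order 20, S_5 (5T5) of order 120; the others are excluded. The observed types are precisely the cycle types that occur in F_20 (5T3). Each of the other remaining candidates has further cycle types, and by the Chebotarev density theorem the matching factorization patterns would occur for a proportion of primes equal to their share of the group: S_5 (5T5) additionally contains elements of type 3+2, 3+1+1, 2+1+1+1 (50 of its 120 elements, about 42% of primes). None of the 18 primes tested shows any such pattern (for each of these groups the chance of that is below 10^-4), which rules them out. Hence G = F_20 (5T3), of order 20. The Galois group F_20 (5T3) has order 20, so the splitting field has degree 20 over Q.

20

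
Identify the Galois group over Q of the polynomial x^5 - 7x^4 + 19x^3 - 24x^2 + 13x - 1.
The polynomial f is an irreducible quintic over Q, so G = Gal(f/Q) is a transitive subgroup of S_5: one of C_5 (5T1, order 5), D_5 (5T2, order 10), F_20 (5T3, order 20), A_5 (5T4, order 60) or S_5 (5T5, order 120). The discriminant of f is 2209 = 47^2, a perfect square, so G is contained in A_5. The transitive groups of degree 5 contained in A_5 are: C_5 (5T1, order 5), D_5 (5T2, order 10), A_5 (5T4, order 60). By Dedekind's theorem, for a prime p not dividing disc(f) the degrees of the irreducible factors of f mod p form the cycle type of an element of G. Factoring f modulo the 23 such primes p <= 89 (skipping 47, which divides the discriminant), each new pattern first appears at: mod 2: f = (x^5 + x^4 + x^3 + x + 1), pattern 5; mod 5: f = (x + 1)(x^2 + 3x + 4)(x^2 + 4x + 1), pattern 2+2+1; mod 83: f = (x + 5)(x + 39)(x + 53)(x + 72)(x + 73), pattern 1+1+1+1+1. No other pattern occurs in this range, so the set of observed cycle types is {5, 2+2+1, 1+1+1+1+1}. The candidates containing elements of all these cycle types are D_5 (5T2) of order 10, A_5 (5T4) of order 60; the others are excluded. The observed types are precisely the cycle types that occur in D_5 (5T2). Each of the other remaining candidates has further cycle types, and by the Chebotarev density theorem the matching factorization patterns would occur for a proportion of primes equal to their share of the group: A_5 (5T4) additionally contains elements of type 3+1+1 (20 of its 60 elements, about 33% of primes). None of the 23 primes tested shows any such pattern (for each of these groups the chance of that is below 10^-4), which rules them out. Hence G = D_5 (5T2), of order 10.

D_5, the dihedral group of order 10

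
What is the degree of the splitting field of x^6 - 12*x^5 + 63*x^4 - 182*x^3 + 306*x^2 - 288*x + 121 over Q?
120

The degree of the splitting field over Q equals the order of the Galois group, so first determine the group. The polynomial f is an irreducible sextic over Q, so G = Gal(f/Q) is one of the 16 transitive subgroups 6T1, ..., 6T16 of S_6. The discriminant of f is -16003008, which is not a perfect square, so G is not contained in A_6. The transitive groups of degree 6 not contained in A_6 are: C_6 (6T1, order 6), S_3 (6T2, order 6), D_6 (6T3, order 12), C_3 x S_3 (6T5, order 18), A_4 x C_2 (6T6, order 24), S_4 (6T8, order 24), S_3 x S_3 (6T9, order 36), S_4 x C_2 (6T11, order 48), (S_3 x S_3) : C_2 (6T13, order 72), PGL(2,5) (6T14, order 120), S_6 (6T16, order 720). By Dedekind's theorem, for a prime p not dividing disc(f) the degrees of the irreducible factors of f mod p form the cycle type of an element of G. Factoring f modulo the 21 such primes p <= 89 (skipping 2, 3, 7, which divide the discriminant), each new pattern first appears at: mod 5: f = (x^6 + 3x^5 + 3x^4 + 3x^3 + x^2 + 2x + 1), pattern 6; mod 11: f = (x)(x^5 + 10x^4 + 8x^3 + 5x^2 + 9x + 9), pattern 5+1; mod 13: f = (x + 6)(x + 10)(x^4 + 11x^3 + 9x^2 + 2x + 7), pattern 4+1+1; mod 23: f = (x + 14)(x + 18)(x^2 + 11x + 14)(x^2 + 14x + 16), pattern 2+2+1+1; mod 43: f = (x^3 + 13x^2 + 20x + 27)(x^3 + 18x^2 + 24x + 22), pattern 3+3; mod 61: f = (x^2 + 10x + 35)(x^2 + 14x + 41)(x^2 + 25x + 40), pattern 2+2+2. No other pattern occurs in this range, so the set of observed cycle types is {6, 5+1, 4+1+1, 2+2+1+1, 3+3, 2+2+2}. The candidates containing elements of all these cycle types are PGL(2,5) (6T14) of order 120, S_6 (6T16) of order 720; the others are excluded. The observed types are precisely the cycle types that occur in PGL(2,5) (6T14) (apart from the identity). Each of the other remaining candidates has further cycle types, and by the Chebotarev density theorem the matching factorization patterns would occur for a proportion of primes equal to their share of the group: S_6 (6T16) additionally contains elements of type 4+2, 3+2+1, 3+1+1+1, 2+1+1+1+1 (265 of its 720 elements, about 37% of primes). None of the 21 primes tested shows any such pattern (for each of these groups the chance of that is below 10^-4), which rules them out. Hence G = PGL(2,5) (6T14), of order 120. The Galois group PGL(2,5) (6T14) has order 120, so the splitting field has degree 120 over Q.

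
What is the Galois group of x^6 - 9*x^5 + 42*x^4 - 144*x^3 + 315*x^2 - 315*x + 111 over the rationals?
C_6, the cyclic group of order 6

The polynomial f is an irreducible sextic over Q, so G = Gal(f/Q) is one of the 16 transitive subgroups 6T1, ..., 6T16 of S_6. The discriminant of f is -13669461826947, which is not a perfect square, so G is not contained in A_6. The transitive groups of degree 6 not contained in A_6 are: C_6 (6T1, order 6), S_3 (6T2, order 6), D_6 (6T3, order 12), C_3 x S_3 (6T5, order 18), A_4 x C_2 (6T6, order 24), S_4 (6T8, order 24), S_3 x S_3 (6T9, order 36), S_4 x C_2 (6T11, order 48), (S_3 x S_3) : C_2 (6T13, order 72), PGL(2,5) (6T14, order 120), S_6 (6T16, order 720). By Dedekind's theorem, for a prime p not dividing disc(f) the degrees of the irreducible factors of f mod p form the cycle type of an element of G. Factoring f modulo the 37 such primes p <= 173 (skipping 3, 19, 73, which divide the discriminant), each new pattern first appears at: mod 2: f = (x^6 + x^5 + x^2 + x + 1), pattern 6; mod 7: f = (x^3 + 2x^2 + 3x + 3)(x^3 + 3x^2 + 5x + 2), pattern 3+3; mod 17: f = (x^2 + 4x + 16)(x^2 + 8x + 9)(x^2 + 13x + 16), pattern 2+2+2; mod 37: f = (x)(x + 3)(x + 11)(x + 24)(x + 29)(x + 35), pattern 1+1+1+1+1+1. No other pattern occurs in this range, so the set of observed cycle types is {6, 3+3, 2+2+2, 1+1+1+1+1+1}. The candidates containing elements of all these cycle types are C_6 (6T1) of order 6, D_6 (6T3) of order 12, C_3 x S_3 (6T5) of order 18, A_4 x C_2 (6T6) of order 24, S_3 x S_3 (6T9) of order 36, S_4 x C_2 (6T11) of order 48, (S_3 x S_3) : C_2 (6T13) of order 72, PGL(2,5) (6T14) of order 120, S_6 (6T16) of order 720; the others are excluded. The observed types are precisely the cycle types that occur in C_6 (6T1). Each of the other remaining candidates has further cycle types, and by the Chebotarev density theorem the matching factorization patterns would occur for a proportion of primes equal to their share of the group: D_6 (6T3) additionally contains elements of type 2+2+1+1 (3 of its 12 elements, about 25% of primes); C_3 x S_3 (6T5) additionally contains elements of type 3+1+1+1 (4 of its 18 elements, about 22% of primes); A_4 x C_2 (6T6) additionally contains elements of type 2+2+1+1, 2+1+1+1+1 (6 of its 24 elements, about 25% of primes); S_3 x S_3 (6T9) additionally contains elements of type 3+1+1+1, 2+2+1+1 (13 of its 36 elements, about 36% of primes); S_4 x C_2 (6T11) additionally contains elements of type 4+2, 4+1+1, 2+2+1+1, 2+1+1+1+1 (24 of its 48 elements, about 50% of primes); (S_3 x S_3) : C_2 (6T13) additionally contains elements of type 4+2, 3+2+1, 3+1+1+1, 2+2+1+1, 2+1+1+1+1 (49 of its 72 elements, about 68% of primes); PGL(2,5) (6T14) additionally contains elements of type 5+1, 4+1+1, 2+2+1+1 (69 of its 120 elements, about 58% of primes); S_6 (6T16) additionally contains elements of type 5+1, 4+2, 4+1+1, 3+2+1, 3+1+1+1, 2+2+1+1, 2+1+1+1+1 (544 of its 720 elements, about 76% of primes). None of the 37 primes tested shows any such pattern (for each of these groups the chance of that is below 10^-4), which rules them out. Hence G = C_6 (6T1), of order 6.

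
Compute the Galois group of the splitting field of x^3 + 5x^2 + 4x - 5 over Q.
The polynomial is an irreducible cubic over Q and its discriminant is 169 = 13^2, a perfect square. For an irreducible cubic, a square discriminant forces the Galois group to be A_3, the cyclic group of order 3.

C_3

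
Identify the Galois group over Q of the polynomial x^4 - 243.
The polynomial is an irreducible quartic over Q and its discriminant is -3673320192, which is not a perfect square, so the Galois group is not contained in A_4. The resolvent cubic y^3 + 972*y has exactly one rational root, so the Galois group is C_4 or D_4. The quartic remains irreducible over Q(sqrt(disc)), so the group is D_4.

D_4, the dihedral group of order 8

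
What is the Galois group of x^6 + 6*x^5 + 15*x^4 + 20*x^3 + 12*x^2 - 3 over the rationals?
The polynomial f is an irreducible sextic over Q, so G = Gal(f/Q) is one of the 16 transitive subgroups 6T1, ..., 6T16 of S_6. The discriminant of f is 419904 = 648^2, a perfect square, so G is contained in A_6. The transitive groups of degree 6 contained in A_6 are: A_4 (6T4, order 12), S_4 (6T7, order 24), (C_3 x C_3) : C_4 (6T10, order 36), PSL(2,5) (6T12, order 60), A_6 (6T15, order 360). By Dedekind's theorem, for a prime p not dividing disc(f) the degrees of the irreducible factors of f mod p form the cycle type of an element of G. Factoring f modulo the 33 such primes p <= 149 (skipping 2, 3, which divide the discriminant), each new pattern first appears at: mod 5: f = (x^3 + 2x^2 + 4x + 2)(x^3 + 4x^2 + 3x + 1), pattern 3+3; mod 17: f = (x + 3)(x + 16)(x^2 + 2x + 8)(x^2 + 2x + 15), pattern 2+2+1+1; mod 71: f = (x + 5)(x + 6)(x + 33)(x + 40)(x + 67)(x + 68), pattern 1+1+1+1+1+1. No other pattern occurs in this range, so the set of observed cycle types is {3+3, 2+2+1+1, 1+1+1+1+1+1}. The candidates containing elements of all these cycle types are A_4 (6T4) of order 12, S_4 (6T7) of order 24, (C_3 x C_3) : C_4 (6T10) of order 36, PSL(2,5) (6T12) of order 60, A_6 (6T15) of order 360; the others are excluded. The observed types are precisely the cycle types that occur in A_4 (6T4). Each of the other remaining candidates has further cycle types, and by the Chebotarev density theorem the matching factorization patterns would occur for a proportion of primes equal to their share of the group: S_4 (6T7) additionally contains elements of type 4+2 (6 of its 24 elements, about 25% of primes); (C_3 x C_3) : C_4 (6T10) additionally contains elements of type 4+2, 3+1+1+1 (22 of its 36 elements, about 61% of primes); PSL(2,5) (6T12) additionally contains elements of type 5+1 (24 of its 60 elements, about 40% of primes); A_6 (6T15) additionally contains elements of type 5+1, 4+2, 3+1+1+1 (274 of its 360 elements, about 76% of primes). None of the 33 primes tested shows any such pattern (for each of these groups the chance of that is below 10^-4), which rules them out. Hence G = A_4 (6T4), of order 12.

A_4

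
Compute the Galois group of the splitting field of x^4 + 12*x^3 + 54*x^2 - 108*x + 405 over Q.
The polynomial is an irreducible quartic over Q and its discriminant is 176319369216 = 419904^2, a perfect square, so the Galois group is contained in A_4. The resolvent cubic y^3 - 54*y^2 - 2916*y + 17496 is irreducible over Q. An irreducible resolvent with square discriminant gives A_4.

4T4: A_4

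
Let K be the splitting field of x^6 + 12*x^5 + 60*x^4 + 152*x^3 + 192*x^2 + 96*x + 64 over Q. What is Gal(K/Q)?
C_6 (also written C6)

The polynomial f is an irreducible sextic over Q, so G = Gal(f/Q) is one of the 16 transitive subgroups 6T1, ..., 6T16 of S_6. The discriminant of f is -21134460321792, which is not a perfect square, so G is not contained in A_6. The transitive groups of degree 6 not contained in A_6 are: C_6 (6T1, order 6), S_3 (6T2, order 6), D_6 (6T3, order 12), C_3 x S_3 (6T5, order 18), A_4 x C_2 (6T6, order 24), S_4 (6T8, order 24), S_3 x S_3 (6T9, order 36), S_4 x C_2 (6T11, order 48), (S_3 x S_3) : C_2 (6T13, order 72), PGL(2,5) (6T14, order 120), S_6 (6T16, order 720). By Dedekind's theorem, for a prime p not dividing disc(f) the degrees of the irreducible factors of f mod p form the cycle type of an element of G. Factoring f modulo the 37 such primes p <= 167 (skipping 2, 3, which divide the discriminant), each new pattern first appears at: mod 5: f = (x^6 + 2x^5 + 2x^3 + 2x^2 + x + 4), pattern 6; mod 7: f = (x^3 + 6x^2 + 5x + 3)(x^3 + 6x^2 + 5x + 5), pattern 3+3; mod 17: f = (x^2 + x + 2)(x^2 + 13x + 9)(x^2 + 15x + 13), pattern 2+2+2; mod 19: f = (x + 1)(x + 10)(x + 12)(x + 14)(x + 15)(x + 17), pattern 1+1+1+1+1+1. No other pattern occurs in this range, so the set of observed cycle types is {6, 3+3, 2+2+2, 1+1+1+1+1+1}. The candidates containing elements of all these cycle types are C_6 (6T1) of order 6, D_6 (6T3) of order 12, C_3 x S_3 (6T5) of order 18, A_4 x C_2 (6T6) of order 24, S_3 x S_3 (6T9) of order 36, S_4 x C_2 (6T11) of order 48, (S_3 x S_3) : C_2 (6T13) of order 72, PGL(2,5) (6T14) of order 120, S_6 (6T16) of order 720; the others are excluded. The observed types are precisely the cycle types that occur in C_6 (6T1). Each of the other remaining candidates has further cycle types, and by the Chebotarev density theorem the matching factorization patterns would occur for a proportion of primes equal to their share of the group: D_6 (6T3) additionally contains elements of type 2+2+1+1 (3 of its 12 elements, about 25% of primes); C_3 x S_3 (6T5) additionally contains elements of type 3+1+1+1 (4 of its 18 elements, about 22% of primes); A_4 x C_2 (6T6) additionally contains elements of type 2+2+1+1, 2+1+1+1+1 (6 of its 24 elements, about 25% of primes); S_3 x S_3 (6T9) additionally contains elements of type 3+1+1+1, 2+2+1+1 (13 of its 36 elements, about 36% of primes); S_4 x C_2 (6T11) additionally contains elements of type 4+2, 4+1+1, 2+2+1+1, 2+1+1+1+1 (24 of its 48 elements, about 50% of primes); (S_3 x S_3) : C_2 (6T13) additionally contains elements of type 4+2, 3+2+1, 3+1+1+1, 2+2+1+1, 2+1+1+1+1 (49 of its 72 elements, about 68% of primes); PGL(2,5) (6T14) additionally contains elements of type 5+1, 4+1+1, 2+2+1+1 (69 of its 120 elements, about 58% of primes); S_6 (6T16) additionally contains elements of type 5+1, 4+2, 4+1+1, 3+2+1, 3+1+1+1, 2+2+1+1, 2+1+1+1+1 (544 of its 720 elements, about 76% of primes). None of the 37 primes tested shows any such pattern (for each of these groups the chance of that is below 10^-4), which rules them out. Hence G = C_6 (6T1), of order 6.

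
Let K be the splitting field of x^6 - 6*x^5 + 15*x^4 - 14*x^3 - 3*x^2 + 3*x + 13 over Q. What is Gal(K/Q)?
The polynomial f is an irreducible sextic over Q, so G = Gal(f/Q) is one of the 16 transitive subgroups 6T1, ..., 6T16 of S_6. The discriminant of f is -6604217307, which is not a perfect square, so G is not contained in A_6. The transitive groups of degree 6 not contained in A_6 are: C_6 (6T1, order 6), S_3 (6T2, order 6), D_6 (6T3, order 12), C_3 x S_3 (6T5, order 18), A_4 x C_2 (6T6, order 24), S_4 (6T8, order 24), S_3 x S_3 (6T9, order 36), S_4 x C_2 (6T11, order 48), (S_3 x S_3) : C_2 (6T13, order 72), PGL(2,5) (6T14, order 120), S_6 (6T16, order 720). By Dedekind's theorem, for a prime p not dividing disc(f) the degrees of the irreducible factors of f mod p form the cycle type of an element of G. Factoring f modulo the 28 such primes p <= 127 (skipping 3, 17, 43, which divide the discriminant), each new pattern first appears at: mod 2: f = (x^6 + x^4 + x^2 + x + 1), pattern 6; mod 7: f = (x + 5)(x^2 + x + 6)(x^3 + 2x^2 + 6x + 3), pattern 3+2+1; mod 11: f = (x^2 + 9x + 5)(x^4 + 7x^3 + 2x^2 + 10x + 7), pattern 4+2; mod 13: f = (x)(x + 3)(x^2 + x + 8)(x^2 + 3x + 5), pattern 2+2+1+1; mod 61: f = (x + 21)(x + 44)(x + 46)(x + 56)(x^2 + 10x + 49), pattern 2+1+1+1+1; mod 97: f = (x + 23)(x + 49)(x + 93)(x^3 + 23x^2 + 37x + 44), pattern 3+1+1+1; mod 113: f = (x^2 + x + 97)(x^2 + 2x + 97)(x^2 + 104x + 72), pattern 2+2+2; mod 127: f = (x^3 + 36x^2 + 109x + 48)(x^3 + 85x^2 + 21x + 77), pattern 3+3. No other pattern occurs in this range, so the set of observed cycle types is {6, 3+2+1, 4+2, 2+2+1+1, 2+1+1+1+1, 3+1+1+1, 2+2+2, 3+3}. The candidates containing elements of all these cycle types are (S_3 x S_3) : C_2 (6T13) of order 72, S_6 (6T16) of order 720; the others are excluded. The observed types are precisely the cycle types that occur in (S_3 x S_3) : C_2 (6T13) (apart from the identity). Each of the other remaining candidates has further cycle types, and by the Chebotarev density theorem the matching factorization patterns would occur for a proportion of primes equal to their share of the group: S_6 (6T16) additionally contains elements of type 5+1, 4+1+1 (234 of its 720 elements, about 32% of primes). None of the 28 primes tested shows any such pattern (for each of these groups the chance of that is below 10^-4), which rules them out. Hence G = (S_3 x S_3) : C_2 (6T13), of order 72.

6T13: (S_3 x S_3) : C_2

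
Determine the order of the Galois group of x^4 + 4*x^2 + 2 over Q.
The degree of the splitting field over Q equals the order of the Galois group, so first determine the group. The polynomial is an irreducible quartic over Q and its discriminant is 2048, which is not a perfect square, so the Galois group is not contained in A_4. The resolvent cubic y^3 - 4*y^2 - 8*y + 32 has exactly one rational root, so the Galois group is C_4 or D_4. The quartic becomes reducible over Q(sqrt(disc)), so the group is C_4. The Galois group C_4 (4T1) has order 4, so the splitting field has degree 4 over Q.

4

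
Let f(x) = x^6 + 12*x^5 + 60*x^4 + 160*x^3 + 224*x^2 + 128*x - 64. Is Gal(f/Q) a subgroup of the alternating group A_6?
Yes

The polynomial is irreducible of degree 6 over Q. Its discriminant is 36352603193344 = 6029312^2, a perfect square. A Galois group lies in the alternating group exactly when the discriminant is a square in Q, so the Galois group (S_4) is contained in A_6.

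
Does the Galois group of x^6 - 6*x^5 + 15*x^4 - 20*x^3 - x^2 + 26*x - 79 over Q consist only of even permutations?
Yes

The polynomial is irreducible of degree 6 over Q. Its discriminant is 36352603193344 = 6029312^2, a perfect square. A Galois group lies in the alternating group exactly when the discriminant is a square in Q, so the Galois group (S_4) is contained in A_6.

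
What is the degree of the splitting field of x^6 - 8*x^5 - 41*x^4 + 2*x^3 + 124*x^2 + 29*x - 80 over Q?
The degree of the splitting field over Q equals the order of the Galois group, so first determine the group. The polynomial f is an irreducible sextic over Q, so G = Gal(f/Q) is one of the 16 transitive subgroups 6T1, ..., 6T16 of S_6. The discriminant of f is 1770264843169 = 1330513^2, a perfect square, so G is contained in A_6. The transitive groups of degree 6 contained in A_6 are: A_4 (6T4, order 12), S_4 (6T7, order 24), (C_3 x C_3) : C_4 (6T10, order 36), PSL(2,5) (6T12, order 60), A_6 (6T15, order 360). By Dedekind's theorem, for a prime p not dividing disc(f) the degrees of the irreducible factors of f mod p form the cycle type of an element of G. Factoring f modulo the 21 such primes p <= 79 (skipping 19, which divides the discriminant), each new pattern first appears at: mod 2: f = (x)(x^5 + x^3 + 1), pattern 5+1; mod 7: f = (x^3 + x^2 + 6x + 5)(x^3 + 5x^2 + 4x + 5), pattern 3+3; mod 61: f = (x + 12)(x + 57)(x^2 + 51x + 31)(x^2 + 55x + 44), pattern 2+2+1+1. No other pattern occurs in this range, so the set of observed cycle types is {5+1, 3+3, 2+2+1+1}. The candidates containing elements of all these cycle types are PSL(2,5) (6T12) of order 60, A_6 (6T15) of order 360; the others are excluded. The observed types are precisely the cycle types that occur in PSL(2,5) (6T12) (apart from the identity). Each of the other remaining candidates has further cycle types, and by the Chebotarev density theorem the matching factorization patterns would occur for a proportion of primes equal to their share of the group: A_6 (6T15) additionally contains elements of type 4+2, 3+1+1+1 (130 of its 360 elements, about 36% of primes). None of the 21 primes tested shows any such pattern (for each of these groups the chance of that is below 10^-4), which rules them out. Hence G = PSL(2,5) (6T12), of order 60. The Galois group PSL(2,5) (6T12) has order 60, so the splitting field has degree 60 over Q.

60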